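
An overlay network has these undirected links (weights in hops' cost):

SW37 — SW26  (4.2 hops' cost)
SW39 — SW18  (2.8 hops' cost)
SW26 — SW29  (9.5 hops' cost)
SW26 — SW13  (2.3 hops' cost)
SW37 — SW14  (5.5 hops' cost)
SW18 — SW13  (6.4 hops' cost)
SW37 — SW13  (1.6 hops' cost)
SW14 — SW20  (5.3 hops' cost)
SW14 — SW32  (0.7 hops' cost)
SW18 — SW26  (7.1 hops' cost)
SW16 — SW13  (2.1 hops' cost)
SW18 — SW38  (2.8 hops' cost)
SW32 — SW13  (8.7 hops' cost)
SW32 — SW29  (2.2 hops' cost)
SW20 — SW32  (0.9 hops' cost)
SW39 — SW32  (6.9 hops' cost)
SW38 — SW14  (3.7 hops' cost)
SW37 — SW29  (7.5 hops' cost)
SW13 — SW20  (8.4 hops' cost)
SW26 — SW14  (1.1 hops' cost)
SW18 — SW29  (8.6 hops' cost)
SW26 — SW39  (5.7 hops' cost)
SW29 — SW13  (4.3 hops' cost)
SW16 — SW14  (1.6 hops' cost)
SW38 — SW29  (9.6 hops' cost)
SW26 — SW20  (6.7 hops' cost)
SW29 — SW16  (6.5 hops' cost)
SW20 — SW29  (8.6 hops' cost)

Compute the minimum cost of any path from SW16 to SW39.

8.4 hops' cost

Shortest distances from SW16:
SW16: 0
SW14: 1.6  (via SW16)
SW13: 2.1  (via SW16)
SW32: 2.3  (via SW14)
SW26: 2.7  (via SW14)
SW20: 3.2  (via SW32)
SW37: 3.7  (via SW13)
SW29: 4.5  (via SW32)
SW38: 5.3  (via SW14)
SW18: 8.1  (via SW38)
SW39: 8.4  (via SW26)
Shortest route: SW16 → SW14 → SW26 → SW39 = 8.4 hops' cost.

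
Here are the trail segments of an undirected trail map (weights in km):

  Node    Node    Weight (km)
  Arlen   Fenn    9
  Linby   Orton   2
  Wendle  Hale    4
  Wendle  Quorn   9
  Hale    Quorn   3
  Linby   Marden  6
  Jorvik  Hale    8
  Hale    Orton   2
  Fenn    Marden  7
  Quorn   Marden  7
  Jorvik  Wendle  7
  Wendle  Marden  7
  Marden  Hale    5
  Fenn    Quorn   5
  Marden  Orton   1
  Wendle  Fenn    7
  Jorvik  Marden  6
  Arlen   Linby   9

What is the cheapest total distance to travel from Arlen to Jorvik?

Settle nodes by increasing distance from Arlen:
Arlen: 0
Fenn: 9  (via Arlen)
Linby: 9  (via Arlen)
Orton: 11  (via Linby)
Marden: 12  (via Orton)
Hale: 13  (via Orton)
Quorn: 14  (via Fenn)
Wendle: 16  (via Fenn)
Jorvik: 18  (via Marden)
Shortest route: Arlen–Linby–Orton–Marden–Jorvik = 18 km.

18 km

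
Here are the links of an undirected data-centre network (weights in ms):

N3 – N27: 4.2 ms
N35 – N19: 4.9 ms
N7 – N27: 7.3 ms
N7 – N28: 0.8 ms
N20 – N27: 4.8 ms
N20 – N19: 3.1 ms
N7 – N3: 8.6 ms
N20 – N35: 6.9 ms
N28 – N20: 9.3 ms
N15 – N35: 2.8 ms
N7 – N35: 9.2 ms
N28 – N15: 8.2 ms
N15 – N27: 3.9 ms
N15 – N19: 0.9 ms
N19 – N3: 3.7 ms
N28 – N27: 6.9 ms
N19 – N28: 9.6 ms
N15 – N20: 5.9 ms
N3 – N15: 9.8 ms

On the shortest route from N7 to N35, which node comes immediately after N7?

Candidate routes:
N7–N28–N15–N35: 0.8+8.2+2.8 = 11.8
N7–N35: 9.2 = 9.2
N7–N27–N15–N35: 7.3+3.9+2.8 = 14
The minimum is 9.2 ms via N7–N35.
So from N7 the first move is to N35.

N35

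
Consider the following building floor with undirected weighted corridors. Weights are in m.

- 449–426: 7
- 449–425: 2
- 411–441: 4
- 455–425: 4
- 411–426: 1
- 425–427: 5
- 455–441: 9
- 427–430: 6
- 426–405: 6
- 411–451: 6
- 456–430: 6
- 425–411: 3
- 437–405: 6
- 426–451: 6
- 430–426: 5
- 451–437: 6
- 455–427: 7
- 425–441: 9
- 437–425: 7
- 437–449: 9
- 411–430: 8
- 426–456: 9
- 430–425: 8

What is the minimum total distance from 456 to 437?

Enumerating some paths:
456 → 426 → 411 → 425 → 437: 9+1+3+7 = 20
456 → 426 → 405 → 437: 9+6+6 = 21
Cheapest is 456 → 426 → 411 → 425 → 437 at 20 m.

20 m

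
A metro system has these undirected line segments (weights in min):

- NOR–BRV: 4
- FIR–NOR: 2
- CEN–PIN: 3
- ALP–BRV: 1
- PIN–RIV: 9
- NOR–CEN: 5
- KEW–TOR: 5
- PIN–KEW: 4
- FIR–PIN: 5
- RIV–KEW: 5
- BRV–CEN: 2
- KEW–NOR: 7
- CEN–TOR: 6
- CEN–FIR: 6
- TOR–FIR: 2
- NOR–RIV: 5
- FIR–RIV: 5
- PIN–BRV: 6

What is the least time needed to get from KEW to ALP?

Settle nodes by increasing distance from KEW:
KEW: 0
PIN: 4  (via KEW)
RIV: 5  (via KEW)
TOR: 5  (via KEW)
FIR: 7  (via TOR)
NOR: 7  (via KEW)
CEN: 7  (via PIN)
BRV: 9  (via CEN)
ALP: 10  (via BRV)
Shortest route: KEW → PIN → CEN → BRV → ALP = 10 min.

10 min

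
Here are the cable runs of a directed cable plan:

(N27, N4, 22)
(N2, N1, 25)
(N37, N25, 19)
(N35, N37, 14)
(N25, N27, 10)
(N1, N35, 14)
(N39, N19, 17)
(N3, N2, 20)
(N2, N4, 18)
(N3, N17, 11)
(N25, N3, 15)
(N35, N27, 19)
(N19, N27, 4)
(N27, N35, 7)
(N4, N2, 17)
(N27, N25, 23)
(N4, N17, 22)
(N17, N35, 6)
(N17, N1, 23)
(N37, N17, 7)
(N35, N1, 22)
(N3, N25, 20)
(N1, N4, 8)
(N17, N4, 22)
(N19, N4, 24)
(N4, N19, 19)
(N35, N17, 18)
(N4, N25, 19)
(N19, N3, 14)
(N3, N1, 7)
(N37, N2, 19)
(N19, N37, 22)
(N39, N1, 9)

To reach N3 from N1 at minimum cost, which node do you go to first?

N4

Enumerating some paths:
N1–N4–N19–N3: 8+19+14 = 41
N1–N4–N25–N3: 8+19+15 = 42
N1–N35–N37–N25–N3: 14+14+19+15 = 62
Cheapest is N1–N4–N19–N3 at 41.
So from N1 the first move is to N4.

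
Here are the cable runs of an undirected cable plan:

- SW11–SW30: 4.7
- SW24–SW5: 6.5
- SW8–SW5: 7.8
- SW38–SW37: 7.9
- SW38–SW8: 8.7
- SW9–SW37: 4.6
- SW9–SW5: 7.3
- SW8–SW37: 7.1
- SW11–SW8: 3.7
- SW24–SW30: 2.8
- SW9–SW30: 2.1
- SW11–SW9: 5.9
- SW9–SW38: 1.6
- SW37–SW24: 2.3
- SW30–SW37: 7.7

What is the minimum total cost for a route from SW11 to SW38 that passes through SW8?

12.4

Best SW11 to SW8: SW11–SW8 costing 3.7
Best SW8 to SW38: SW8–SW38 costing 8.7
Total via SW8: 3.7 + 8.7 = 12.4.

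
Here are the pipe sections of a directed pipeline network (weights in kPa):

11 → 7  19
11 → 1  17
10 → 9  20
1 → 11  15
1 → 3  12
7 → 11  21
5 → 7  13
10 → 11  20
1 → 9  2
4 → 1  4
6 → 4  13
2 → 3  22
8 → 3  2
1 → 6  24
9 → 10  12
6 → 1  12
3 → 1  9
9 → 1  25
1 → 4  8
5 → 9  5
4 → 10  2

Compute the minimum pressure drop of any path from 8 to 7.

45 kPa

Enumerating some paths:
8 → 3 → 1 → 11 → 7: 2+9+15+19 = 45
8 → 3 → 1 → 9 → 10 → 11 → 7: 2+9+2+12+20+19 = 64
8 → 3 → 1 → 4 → 10 → 11 → 7: 2+9+8+2+20+19 = 60
Cheapest is 8 → 3 → 1 → 11 → 7 at 45 kPa.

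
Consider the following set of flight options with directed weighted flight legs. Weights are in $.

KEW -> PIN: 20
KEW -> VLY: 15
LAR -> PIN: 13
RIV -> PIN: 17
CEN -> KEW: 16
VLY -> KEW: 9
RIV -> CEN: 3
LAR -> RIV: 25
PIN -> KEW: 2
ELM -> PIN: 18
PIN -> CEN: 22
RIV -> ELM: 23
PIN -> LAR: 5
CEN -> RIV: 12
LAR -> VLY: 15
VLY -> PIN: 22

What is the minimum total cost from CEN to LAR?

$34

Enumerating some paths:
CEN - RIV - PIN - LAR: 12+17+5 = 34
CEN - KEW - PIN - LAR: 16+20+5 = 41
Cheapest is CEN - RIV - PIN - LAR at $34.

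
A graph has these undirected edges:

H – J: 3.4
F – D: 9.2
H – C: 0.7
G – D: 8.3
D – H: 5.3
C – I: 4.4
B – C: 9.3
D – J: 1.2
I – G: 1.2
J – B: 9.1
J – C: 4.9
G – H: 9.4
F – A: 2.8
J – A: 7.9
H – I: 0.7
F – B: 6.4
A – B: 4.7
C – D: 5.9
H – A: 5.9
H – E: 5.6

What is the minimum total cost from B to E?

Enumerating some paths:
B - J - H - E: 9.1+3.4+5.6 = 18.1
B - A - H - E: 4.7+5.9+5.6 = 16.2
B - C - H - E: 9.3+0.7+5.6 = 15.6
Cheapest is B - C - H - E at 15.6.

15.6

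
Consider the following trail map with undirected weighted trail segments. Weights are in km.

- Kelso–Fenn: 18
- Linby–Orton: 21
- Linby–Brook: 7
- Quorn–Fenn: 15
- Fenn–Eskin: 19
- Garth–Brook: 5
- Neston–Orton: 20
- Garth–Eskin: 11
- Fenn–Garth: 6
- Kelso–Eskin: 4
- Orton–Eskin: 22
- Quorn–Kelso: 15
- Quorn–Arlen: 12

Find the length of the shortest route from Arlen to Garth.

33 km

Shortest distances from Arlen:
Arlen: 0
Quorn: 12  (via Arlen)
Kelso: 27  (via Quorn)
Fenn: 27  (via Quorn)
Eskin: 31  (via Kelso)
Garth: 33  (via Fenn)
Shortest route: Arlen–Quorn–Fenn–Garth = 33 km.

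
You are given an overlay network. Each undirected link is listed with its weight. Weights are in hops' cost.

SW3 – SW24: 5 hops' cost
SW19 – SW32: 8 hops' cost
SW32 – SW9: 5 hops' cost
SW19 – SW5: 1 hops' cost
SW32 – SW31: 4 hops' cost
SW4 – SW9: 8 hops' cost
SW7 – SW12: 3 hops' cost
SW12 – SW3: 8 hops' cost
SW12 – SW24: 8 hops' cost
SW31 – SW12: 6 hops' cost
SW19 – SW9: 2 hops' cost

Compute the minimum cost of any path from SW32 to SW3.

18 hops' cost

Compare a few routes:
SW32–SW31–SW12–SW24–SW3: 4+6+8+5 = 23
SW32–SW31–SW12–SW3: 4+6+8 = 18
The minimum is 18 hops' cost via SW32–SW31–SW12–SW3.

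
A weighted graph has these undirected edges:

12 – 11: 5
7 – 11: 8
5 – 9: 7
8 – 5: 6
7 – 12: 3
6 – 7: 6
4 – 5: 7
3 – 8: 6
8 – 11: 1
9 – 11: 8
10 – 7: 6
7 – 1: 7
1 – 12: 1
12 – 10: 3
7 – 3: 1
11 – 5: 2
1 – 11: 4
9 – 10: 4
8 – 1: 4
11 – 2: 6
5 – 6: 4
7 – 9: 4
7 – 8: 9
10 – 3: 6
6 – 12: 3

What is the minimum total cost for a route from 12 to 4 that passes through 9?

21

Best 12 to 9: 12 → 7 → 9 costing 7
Shortest 9→4: 9 → 5 → 4 = 14
Total via 9: 7 + 14 = 21.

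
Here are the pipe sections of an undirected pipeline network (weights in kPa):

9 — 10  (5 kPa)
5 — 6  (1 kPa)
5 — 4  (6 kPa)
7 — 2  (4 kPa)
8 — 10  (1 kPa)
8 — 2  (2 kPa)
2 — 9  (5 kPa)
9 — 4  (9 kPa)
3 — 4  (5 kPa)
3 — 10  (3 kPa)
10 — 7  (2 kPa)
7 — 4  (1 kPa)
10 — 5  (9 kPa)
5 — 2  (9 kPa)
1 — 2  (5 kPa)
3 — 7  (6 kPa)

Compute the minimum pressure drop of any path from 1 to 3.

Settle nodes by increasing distance from 1:
1: 0
2: 5  (via 1)
8: 7  (via 2)
10: 8  (via 8)
7: 9  (via 2)
4: 10  (via 7)
9: 10  (via 2)
3: 11  (via 10)
Shortest route: 1–2–8–10–3 = 11 kPa.

11 kPa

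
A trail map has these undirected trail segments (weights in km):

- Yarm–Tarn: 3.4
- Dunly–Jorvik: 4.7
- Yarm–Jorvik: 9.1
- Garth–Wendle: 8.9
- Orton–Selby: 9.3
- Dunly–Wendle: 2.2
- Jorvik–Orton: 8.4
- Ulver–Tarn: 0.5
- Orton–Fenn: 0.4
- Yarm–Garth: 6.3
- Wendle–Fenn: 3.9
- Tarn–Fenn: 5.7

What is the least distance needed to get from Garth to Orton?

13.2 km

Running Dijkstra from Garth:
Garth: 0
Yarm: 6.3  (via Garth)
Wendle: 8.9  (via Garth)
Tarn: 9.7  (via Yarm)
Ulver: 10.2  (via Tarn)
Dunly: 11.1  (via Wendle)
Fenn: 12.8  (via Wendle)
Orton: 13.2  (via Fenn)
Shortest route: Garth → Wendle → Fenn → Orton = 13.2 km.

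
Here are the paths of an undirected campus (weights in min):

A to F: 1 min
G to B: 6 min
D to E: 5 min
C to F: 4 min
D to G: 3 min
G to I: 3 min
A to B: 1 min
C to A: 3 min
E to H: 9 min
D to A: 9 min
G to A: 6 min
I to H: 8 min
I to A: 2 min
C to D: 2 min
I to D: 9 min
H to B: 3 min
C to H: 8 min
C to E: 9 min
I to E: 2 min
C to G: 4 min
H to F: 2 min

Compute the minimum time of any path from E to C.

7 min

Candidate routes:
E - I - A - C: 2+2+3 = 7
E - I - G - C: 2+3+4 = 9
E - C: 9 = 9
Cheapest is E - I - A - C at 7 min.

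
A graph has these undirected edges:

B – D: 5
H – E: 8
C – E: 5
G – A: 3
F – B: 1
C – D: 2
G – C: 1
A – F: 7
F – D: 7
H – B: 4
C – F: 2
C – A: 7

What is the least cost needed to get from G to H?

Candidate routes:
G → C → E → H: 1+5+8 = 14
G → C → D → B → H: 1+2+5+4 = 12
G → C → F → B → H: 1+2+1+4 = 8
G → A → F → B → H: 3+7+1+4 = 15
The minimum is 8 via G → C → F → B → H.

8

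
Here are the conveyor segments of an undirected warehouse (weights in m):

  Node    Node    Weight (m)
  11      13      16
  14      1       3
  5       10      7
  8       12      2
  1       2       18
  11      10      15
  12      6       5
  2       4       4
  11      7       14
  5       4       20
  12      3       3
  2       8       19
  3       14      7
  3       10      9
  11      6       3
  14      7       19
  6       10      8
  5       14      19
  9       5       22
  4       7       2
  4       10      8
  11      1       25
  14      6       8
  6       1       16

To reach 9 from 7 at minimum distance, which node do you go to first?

Enumerating some paths:
7 → 11 → 10 → 5 → 9: 14+15+7+22 = 58
7 → 4 → 10 → 5 → 9: 2+8+7+22 = 39
7 → 4 → 5 → 9: 2+20+22 = 44
7 → 11 → 6 → 10 → 5 → 9: 14+3+8+7+22 = 54
The minimum is 39 m via 7 → 4 → 10 → 5 → 9.
So from 7 the first move is to 4.

4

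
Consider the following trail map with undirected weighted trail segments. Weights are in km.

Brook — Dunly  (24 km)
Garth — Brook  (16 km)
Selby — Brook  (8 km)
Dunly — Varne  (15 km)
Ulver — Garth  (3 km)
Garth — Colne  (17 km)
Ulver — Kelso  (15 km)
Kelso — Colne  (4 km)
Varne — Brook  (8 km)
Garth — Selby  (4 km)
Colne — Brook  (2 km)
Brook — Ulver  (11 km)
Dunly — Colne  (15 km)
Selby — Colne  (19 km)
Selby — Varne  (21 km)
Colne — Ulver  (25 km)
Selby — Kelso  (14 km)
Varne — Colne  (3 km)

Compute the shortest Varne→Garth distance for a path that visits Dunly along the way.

Shortest Varne→Dunly: Varne–Dunly = 15
Best Dunly to Garth: Dunly–Colne–Brook–Selby–Garth costing 29
Total via Dunly: 15 + 29 = 44 km.

44 km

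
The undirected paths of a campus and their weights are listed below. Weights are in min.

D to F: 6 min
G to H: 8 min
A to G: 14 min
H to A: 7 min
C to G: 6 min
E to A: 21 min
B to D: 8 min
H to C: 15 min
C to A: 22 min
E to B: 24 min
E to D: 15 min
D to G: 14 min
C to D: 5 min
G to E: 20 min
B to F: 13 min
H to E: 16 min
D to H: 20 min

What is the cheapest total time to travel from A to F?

Candidate routes:
A - G - C - D - F: 14+6+5+6 = 31
A - H - G - C - D - F: 7+8+6+5+6 = 32
The minimum is 31 min via A - G - C - D - F.

31 min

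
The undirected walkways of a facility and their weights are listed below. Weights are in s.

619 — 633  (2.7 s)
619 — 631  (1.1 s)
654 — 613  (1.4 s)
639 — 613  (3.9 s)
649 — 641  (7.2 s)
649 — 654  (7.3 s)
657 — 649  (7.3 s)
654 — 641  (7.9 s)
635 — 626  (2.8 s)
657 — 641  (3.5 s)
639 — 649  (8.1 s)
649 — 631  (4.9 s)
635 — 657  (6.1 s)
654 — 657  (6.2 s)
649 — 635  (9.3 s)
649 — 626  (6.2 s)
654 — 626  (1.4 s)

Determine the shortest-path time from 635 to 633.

17.7 s

Settle nodes by increasing distance from 635:
635: 0
626: 2.8  (via 635)
654: 4.2  (via 626)
613: 5.6  (via 654)
657: 6.1  (via 635)
649: 9  (via 626)
639: 9.5  (via 613)
641: 9.6  (via 657)
631: 13.9  (via 649)
619: 15  (via 631)
633: 17.7  (via 619)
Shortest route: 635–626–649–631–619–633 = 17.7 s.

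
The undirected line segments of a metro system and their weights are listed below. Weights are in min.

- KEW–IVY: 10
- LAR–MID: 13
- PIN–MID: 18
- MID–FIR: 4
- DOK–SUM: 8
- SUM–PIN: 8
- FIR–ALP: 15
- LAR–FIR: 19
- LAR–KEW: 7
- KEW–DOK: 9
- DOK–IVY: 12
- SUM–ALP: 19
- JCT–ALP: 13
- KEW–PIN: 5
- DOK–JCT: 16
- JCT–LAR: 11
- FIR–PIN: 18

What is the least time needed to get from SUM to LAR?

Candidate routes:
SUM → PIN → KEW → LAR: 8+5+7 = 20
SUM → DOK → KEW → LAR: 8+9+7 = 24
Cheapest is SUM → PIN → KEW → LAR at 20 min.

20 min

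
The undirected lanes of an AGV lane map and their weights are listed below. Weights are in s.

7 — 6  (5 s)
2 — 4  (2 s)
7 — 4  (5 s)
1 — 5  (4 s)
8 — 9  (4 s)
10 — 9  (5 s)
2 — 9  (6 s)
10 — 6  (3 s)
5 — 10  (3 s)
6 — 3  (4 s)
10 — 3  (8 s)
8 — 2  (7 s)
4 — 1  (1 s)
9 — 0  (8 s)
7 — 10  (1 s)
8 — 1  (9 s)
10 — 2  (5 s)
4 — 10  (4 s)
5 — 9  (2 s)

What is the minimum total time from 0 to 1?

14 s

Candidate routes:
0 → 9 → 2 → 4 → 1: 8+6+2+1 = 17
0 → 9 → 5 → 10 → 4 → 1: 8+2+3+4+1 = 18
0 → 9 → 10 → 4 → 1: 8+5+4+1 = 18
0 → 9 → 5 → 1: 8+2+4 = 14
The minimum is 14 s via 0 → 9 → 5 → 1.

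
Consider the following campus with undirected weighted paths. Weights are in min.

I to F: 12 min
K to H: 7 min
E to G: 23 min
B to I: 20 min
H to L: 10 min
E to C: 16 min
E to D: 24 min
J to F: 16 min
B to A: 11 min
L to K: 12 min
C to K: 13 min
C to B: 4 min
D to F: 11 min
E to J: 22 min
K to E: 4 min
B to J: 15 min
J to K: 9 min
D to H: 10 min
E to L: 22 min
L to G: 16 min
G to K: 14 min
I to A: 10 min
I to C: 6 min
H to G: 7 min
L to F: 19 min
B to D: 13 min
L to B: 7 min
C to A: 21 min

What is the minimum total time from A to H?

Enumerating some paths:
A - B - D - H: 11+13+10 = 34
A - I - C - K - H: 10+6+13+7 = 36
A - B - C - K - H: 11+4+13+7 = 35
A - B - L - H: 11+7+10 = 28
Cheapest is A - B - L - H at 28 min.

28 min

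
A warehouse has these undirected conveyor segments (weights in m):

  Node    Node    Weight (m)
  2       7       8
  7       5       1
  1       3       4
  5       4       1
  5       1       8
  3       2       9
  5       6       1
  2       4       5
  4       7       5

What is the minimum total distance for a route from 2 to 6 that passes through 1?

22 m

Shortest 2→1: 2–3–1 = 13
Shortest 1→6: 1–5–6 = 9
Total via 1: 13 + 9 = 22 m.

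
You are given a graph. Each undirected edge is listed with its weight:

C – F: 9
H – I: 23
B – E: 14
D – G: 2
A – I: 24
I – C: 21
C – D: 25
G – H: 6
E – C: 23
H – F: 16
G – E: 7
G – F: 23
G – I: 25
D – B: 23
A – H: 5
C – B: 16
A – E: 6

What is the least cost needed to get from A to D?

13

Running Dijkstra from A:
A: 0
H: 5  (via A)
E: 6  (via A)
G: 11  (via H)
D: 13  (via G)
Shortest route: A → H → G → D = 13.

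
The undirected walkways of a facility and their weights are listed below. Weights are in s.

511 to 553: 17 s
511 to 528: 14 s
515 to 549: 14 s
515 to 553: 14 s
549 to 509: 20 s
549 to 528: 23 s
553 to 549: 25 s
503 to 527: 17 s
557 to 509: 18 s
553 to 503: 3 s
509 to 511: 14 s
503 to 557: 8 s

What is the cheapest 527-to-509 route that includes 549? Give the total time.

Shortest 527→549: 527–503–553–549 = 45
Shortest 549→509: 549–509 = 20
Total via 549: 45 + 20 = 65 s.

65 s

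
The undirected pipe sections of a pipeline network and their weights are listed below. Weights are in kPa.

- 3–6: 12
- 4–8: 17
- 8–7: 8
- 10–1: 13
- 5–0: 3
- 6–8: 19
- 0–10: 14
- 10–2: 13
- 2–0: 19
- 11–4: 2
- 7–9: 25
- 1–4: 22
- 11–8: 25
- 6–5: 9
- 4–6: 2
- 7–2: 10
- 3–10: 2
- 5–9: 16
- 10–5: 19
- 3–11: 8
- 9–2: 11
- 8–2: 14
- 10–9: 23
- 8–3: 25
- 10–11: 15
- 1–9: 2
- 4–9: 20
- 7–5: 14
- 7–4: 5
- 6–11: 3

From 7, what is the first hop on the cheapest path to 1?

2

Enumerating some paths:
7–2–9–1: 10+11+2 = 23
7–4–1: 5+22 = 27
The minimum is 23 kPa via 7–2–9–1.
So from 7 the first move is to 2.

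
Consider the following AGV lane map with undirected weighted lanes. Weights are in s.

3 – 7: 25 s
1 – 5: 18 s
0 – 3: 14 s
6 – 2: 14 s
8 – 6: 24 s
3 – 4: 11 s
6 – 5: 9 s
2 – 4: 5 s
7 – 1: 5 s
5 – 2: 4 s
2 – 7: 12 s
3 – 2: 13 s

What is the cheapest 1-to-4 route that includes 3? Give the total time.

Shortest 1→3: 1 → 7 → 3 = 30
Best 3 to 4: 3 → 4 costing 11
Total via 3: 30 + 11 = 41 s.

41 s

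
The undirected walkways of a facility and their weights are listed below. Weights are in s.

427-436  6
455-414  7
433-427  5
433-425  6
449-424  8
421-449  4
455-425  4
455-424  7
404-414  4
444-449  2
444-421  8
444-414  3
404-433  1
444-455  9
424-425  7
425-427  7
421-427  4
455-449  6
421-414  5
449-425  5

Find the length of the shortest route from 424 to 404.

Compare a few routes:
424 → 425 → 433 → 404: 7+6+1 = 14
424 → 449 → 444 → 414 → 404: 8+2+3+4 = 17
Cheapest is 424 → 425 → 433 → 404 at 14 s.

14 s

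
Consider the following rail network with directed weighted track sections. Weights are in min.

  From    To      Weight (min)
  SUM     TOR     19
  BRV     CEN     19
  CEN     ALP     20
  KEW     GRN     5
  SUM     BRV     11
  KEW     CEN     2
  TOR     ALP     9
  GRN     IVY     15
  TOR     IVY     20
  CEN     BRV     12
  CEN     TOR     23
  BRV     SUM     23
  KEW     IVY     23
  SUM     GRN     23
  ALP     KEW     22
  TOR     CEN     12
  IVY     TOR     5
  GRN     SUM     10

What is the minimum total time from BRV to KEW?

Candidate routes:
BRV–SUM–TOR–ALP–KEW: 23+19+9+22 = 73
BRV–CEN–ALP–KEW: 19+20+22 = 61
Cheapest is BRV–CEN–ALP–KEW at 61 min.

61 min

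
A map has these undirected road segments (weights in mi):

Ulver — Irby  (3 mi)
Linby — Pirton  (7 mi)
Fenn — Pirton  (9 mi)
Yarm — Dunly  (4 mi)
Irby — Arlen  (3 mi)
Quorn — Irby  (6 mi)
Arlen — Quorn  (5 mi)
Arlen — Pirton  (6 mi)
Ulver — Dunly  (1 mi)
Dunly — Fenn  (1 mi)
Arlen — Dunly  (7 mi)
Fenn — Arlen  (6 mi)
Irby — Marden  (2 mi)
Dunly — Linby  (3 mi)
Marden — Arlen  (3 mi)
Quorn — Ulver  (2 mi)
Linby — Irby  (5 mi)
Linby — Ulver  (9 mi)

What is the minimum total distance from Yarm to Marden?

Enumerating some paths:
Yarm–Dunly–Ulver–Irby–Arlen–Marden: 4+1+3+3+3 = 14
Yarm–Dunly–Linby–Irby–Marden: 4+3+5+2 = 14
Yarm–Dunly–Fenn–Arlen–Marden: 4+1+6+3 = 14
Yarm–Dunly–Ulver–Irby–Marden: 4+1+3+2 = 10
Cheapest is Yarm–Dunly–Ulver–Irby–Marden at 10 mi.

10 mi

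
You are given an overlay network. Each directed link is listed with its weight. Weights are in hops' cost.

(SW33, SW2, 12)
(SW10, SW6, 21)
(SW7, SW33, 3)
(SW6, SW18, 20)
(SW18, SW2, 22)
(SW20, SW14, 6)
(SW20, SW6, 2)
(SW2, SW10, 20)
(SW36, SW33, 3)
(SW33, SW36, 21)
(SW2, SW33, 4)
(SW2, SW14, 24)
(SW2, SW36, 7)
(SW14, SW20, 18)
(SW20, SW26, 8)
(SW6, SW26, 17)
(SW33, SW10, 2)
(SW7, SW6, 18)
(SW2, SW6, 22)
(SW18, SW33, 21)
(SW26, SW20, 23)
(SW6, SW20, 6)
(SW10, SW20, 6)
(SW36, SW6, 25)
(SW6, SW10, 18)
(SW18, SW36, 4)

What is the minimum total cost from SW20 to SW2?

41 hops' cost

Candidate routes:
SW20 - SW6 - SW18 - SW36 - SW33 - SW2: 2+20+4+3+12 = 41
SW20 - SW6 - SW18 - SW33 - SW2: 2+20+21+12 = 55
SW20 - SW6 - SW18 - SW2: 2+20+22 = 44
The minimum is 41 hops' cost via SW20 - SW6 - SW18 - SW36 - SW33 - SW2.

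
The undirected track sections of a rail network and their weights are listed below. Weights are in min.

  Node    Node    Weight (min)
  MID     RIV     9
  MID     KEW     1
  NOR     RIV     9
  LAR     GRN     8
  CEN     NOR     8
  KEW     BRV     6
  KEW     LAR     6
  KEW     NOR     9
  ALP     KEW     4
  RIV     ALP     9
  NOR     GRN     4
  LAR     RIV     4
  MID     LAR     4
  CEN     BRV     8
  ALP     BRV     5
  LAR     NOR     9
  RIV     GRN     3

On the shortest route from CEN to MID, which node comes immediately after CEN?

BRV

Compare a few routes:
CEN - BRV - KEW - MID: 8+6+1 = 15
CEN - BRV - ALP - KEW - MID: 8+5+4+1 = 18
The minimum is 15 min via CEN - BRV - KEW - MID.
So from CEN the first move is to BRV.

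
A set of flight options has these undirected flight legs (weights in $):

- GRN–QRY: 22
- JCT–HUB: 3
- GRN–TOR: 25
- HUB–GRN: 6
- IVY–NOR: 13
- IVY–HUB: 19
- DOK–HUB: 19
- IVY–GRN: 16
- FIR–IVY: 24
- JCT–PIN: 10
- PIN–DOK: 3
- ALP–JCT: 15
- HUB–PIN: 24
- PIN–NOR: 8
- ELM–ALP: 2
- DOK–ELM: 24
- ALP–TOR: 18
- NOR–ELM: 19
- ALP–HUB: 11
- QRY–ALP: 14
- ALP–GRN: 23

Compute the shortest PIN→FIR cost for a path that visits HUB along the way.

$56

Best PIN to HUB: PIN–JCT–HUB costing 13
Shortest HUB→FIR: HUB–IVY–FIR = 43
Total via HUB: 13 + 43 = $56.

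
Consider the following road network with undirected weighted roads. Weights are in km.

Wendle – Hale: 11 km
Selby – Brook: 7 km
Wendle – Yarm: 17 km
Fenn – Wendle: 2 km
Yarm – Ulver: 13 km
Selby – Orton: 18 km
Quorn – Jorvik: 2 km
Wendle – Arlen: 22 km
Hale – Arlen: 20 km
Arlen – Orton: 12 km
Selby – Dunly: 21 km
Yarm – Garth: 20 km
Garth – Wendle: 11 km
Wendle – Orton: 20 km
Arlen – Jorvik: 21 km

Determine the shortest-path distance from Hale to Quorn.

43 km

Candidate routes:
Hale - Wendle - Arlen - Jorvik - Quorn: 11+22+21+2 = 56
Hale - Wendle - Orton - Arlen - Jorvik - Quorn: 11+20+12+21+2 = 66
Hale - Arlen - Jorvik - Quorn: 20+21+2 = 43
Cheapest is Hale - Arlen - Jorvik - Quorn at 43 km.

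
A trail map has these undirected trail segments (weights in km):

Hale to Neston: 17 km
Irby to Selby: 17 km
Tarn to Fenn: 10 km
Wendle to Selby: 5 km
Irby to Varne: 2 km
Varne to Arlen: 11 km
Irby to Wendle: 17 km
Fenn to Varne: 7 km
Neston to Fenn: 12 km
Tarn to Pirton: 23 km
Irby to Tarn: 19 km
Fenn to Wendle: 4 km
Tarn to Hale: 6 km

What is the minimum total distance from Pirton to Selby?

42 km

Running Dijkstra from Pirton:
Pirton: 0
Tarn: 23  (via Pirton)
Hale: 29  (via Tarn)
Fenn: 33  (via Tarn)
Wendle: 37  (via Fenn)
Varne: 40  (via Fenn)
Selby: 42  (via Wendle)
Shortest route: Pirton → Tarn → Fenn → Wendle → Selby = 42 km.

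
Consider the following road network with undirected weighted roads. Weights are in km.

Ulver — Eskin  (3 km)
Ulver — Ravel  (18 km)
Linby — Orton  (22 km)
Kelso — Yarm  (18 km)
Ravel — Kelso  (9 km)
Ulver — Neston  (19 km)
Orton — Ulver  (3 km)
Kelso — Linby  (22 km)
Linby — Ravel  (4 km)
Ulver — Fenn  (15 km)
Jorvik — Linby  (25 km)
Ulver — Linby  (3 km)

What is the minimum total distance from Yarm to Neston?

Candidate routes:
Yarm → Kelso → Ravel → Ulver → Neston: 18+9+18+19 = 64
Yarm → Kelso → Ravel → Linby → Orton → Ulver → Neston: 18+9+4+22+3+19 = 75
Yarm → Kelso → Ravel → Linby → Ulver → Neston: 18+9+4+3+19 = 53
Yarm → Kelso → Linby → Ulver → Neston: 18+22+3+19 = 62
The minimum is 53 km via Yarm → Kelso → Ravel → Linby → Ulver → Neston.

53 km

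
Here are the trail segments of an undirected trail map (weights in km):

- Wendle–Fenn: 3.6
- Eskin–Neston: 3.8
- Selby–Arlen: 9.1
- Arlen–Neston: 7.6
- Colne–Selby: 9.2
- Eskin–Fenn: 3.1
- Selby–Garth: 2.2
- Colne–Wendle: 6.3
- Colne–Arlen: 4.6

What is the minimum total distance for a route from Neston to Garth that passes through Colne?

23.6 km

Best Neston to Colne: Neston → Arlen → Colne costing 12.2
Shortest Colne→Garth: Colne → Selby → Garth = 11.4
Total via Colne: 12.2 + 11.4 = 23.6 km.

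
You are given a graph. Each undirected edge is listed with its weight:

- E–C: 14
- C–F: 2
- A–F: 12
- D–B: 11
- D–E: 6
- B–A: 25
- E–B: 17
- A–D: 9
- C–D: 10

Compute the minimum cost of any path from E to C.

14

Compare a few routes:
E - D - A - F - C: 6+9+12+2 = 29
E - C: 14 = 14
E - D - C: 6+10 = 16
The minimum is 14 via E - C.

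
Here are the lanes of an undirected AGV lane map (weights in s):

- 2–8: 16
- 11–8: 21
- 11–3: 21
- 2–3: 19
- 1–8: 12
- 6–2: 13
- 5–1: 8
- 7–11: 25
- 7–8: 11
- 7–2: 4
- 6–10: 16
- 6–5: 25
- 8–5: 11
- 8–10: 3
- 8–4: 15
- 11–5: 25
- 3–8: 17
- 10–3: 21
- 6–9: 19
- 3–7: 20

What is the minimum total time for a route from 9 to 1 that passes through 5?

52 s

Shortest 9→5: 9–6–5 = 44
Best 5 to 1: 5–1 costing 8
Total via 5: 44 + 8 = 52 s.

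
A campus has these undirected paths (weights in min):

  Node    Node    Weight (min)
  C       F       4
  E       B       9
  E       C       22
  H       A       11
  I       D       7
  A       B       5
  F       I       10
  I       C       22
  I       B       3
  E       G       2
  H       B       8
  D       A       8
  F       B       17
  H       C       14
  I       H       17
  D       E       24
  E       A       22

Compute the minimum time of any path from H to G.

Compare a few routes:
H - A - E - G: 11+22+2 = 35
H - B - E - G: 8+9+2 = 19
H - I - B - E - G: 17+3+9+2 = 31
H - A - B - E - G: 11+5+9+2 = 27
The minimum is 19 min via H - B - E - G.

19 min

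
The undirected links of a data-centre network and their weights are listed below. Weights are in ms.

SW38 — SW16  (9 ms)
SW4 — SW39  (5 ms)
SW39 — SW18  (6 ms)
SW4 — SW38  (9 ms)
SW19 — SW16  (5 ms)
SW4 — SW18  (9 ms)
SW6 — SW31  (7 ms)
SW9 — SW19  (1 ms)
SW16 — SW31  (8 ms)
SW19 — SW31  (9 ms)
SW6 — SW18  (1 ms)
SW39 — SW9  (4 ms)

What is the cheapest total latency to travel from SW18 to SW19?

11 ms

Candidate routes:
SW18–SW6–SW31–SW19: 1+7+9 = 17
SW18–SW39–SW9–SW19: 6+4+1 = 11
SW18–SW4–SW39–SW9–SW19: 9+5+4+1 = 19
The minimum is 11 ms via SW18–SW39–SW9–SW19.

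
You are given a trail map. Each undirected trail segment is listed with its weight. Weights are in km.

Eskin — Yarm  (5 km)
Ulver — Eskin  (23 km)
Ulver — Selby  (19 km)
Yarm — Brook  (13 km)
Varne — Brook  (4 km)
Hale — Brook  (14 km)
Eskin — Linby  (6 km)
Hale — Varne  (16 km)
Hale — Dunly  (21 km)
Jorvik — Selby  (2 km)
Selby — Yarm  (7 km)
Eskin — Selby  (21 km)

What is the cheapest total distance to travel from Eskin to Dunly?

Running Dijkstra from Eskin:
Eskin: 0
Yarm: 5  (via Eskin)
Linby: 6  (via Eskin)
Selby: 12  (via Yarm)
Jorvik: 14  (via Selby)
Brook: 18  (via Yarm)
Varne: 22  (via Brook)
Ulver: 23  (via Eskin)
Hale: 32  (via Brook)
Dunly: 53  (via Hale)
Shortest route: Eskin–Yarm–Brook–Hale–Dunly = 53 km.

53 km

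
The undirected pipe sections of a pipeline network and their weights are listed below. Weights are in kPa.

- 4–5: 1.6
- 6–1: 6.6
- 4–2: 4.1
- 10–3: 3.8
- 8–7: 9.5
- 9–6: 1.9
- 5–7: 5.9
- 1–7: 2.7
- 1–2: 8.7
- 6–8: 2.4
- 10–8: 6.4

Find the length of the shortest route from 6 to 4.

16.8 kPa

Running Dijkstra from 6:
6: 0
9: 1.9  (via 6)
8: 2.4  (via 6)
1: 6.6  (via 6)
10: 8.8  (via 8)
7: 9.3  (via 1)
3: 12.6  (via 10)
5: 15.2  (via 7)
2: 15.3  (via 1)
4: 16.8  (via 5)
Shortest route: 6–1–7–5–4 = 16.8 kPa.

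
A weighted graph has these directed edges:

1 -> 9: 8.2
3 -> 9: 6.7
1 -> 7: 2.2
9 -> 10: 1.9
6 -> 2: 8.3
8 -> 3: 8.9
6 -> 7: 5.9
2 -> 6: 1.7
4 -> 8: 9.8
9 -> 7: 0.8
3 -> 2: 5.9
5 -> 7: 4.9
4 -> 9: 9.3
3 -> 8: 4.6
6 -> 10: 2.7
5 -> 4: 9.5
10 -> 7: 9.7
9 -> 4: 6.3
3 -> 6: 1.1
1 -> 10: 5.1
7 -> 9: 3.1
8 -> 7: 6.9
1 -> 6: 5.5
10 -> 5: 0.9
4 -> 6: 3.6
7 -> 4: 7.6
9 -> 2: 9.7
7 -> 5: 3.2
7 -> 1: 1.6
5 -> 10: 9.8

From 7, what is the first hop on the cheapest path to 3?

4

Enumerating some paths:
7–9–10–5–4–8–3: 3.1+1.9+0.9+9.5+9.8+8.9 = 34.1
7–5–4–8–3: 3.2+9.5+9.8+8.9 = 31.4
7–9–4–8–3: 3.1+6.3+9.8+8.9 = 28.1
7–4–8–3: 7.6+9.8+8.9 = 26.3
Cheapest is 7–4–8–3 at 26.3.
So from 7 the first move is to 4.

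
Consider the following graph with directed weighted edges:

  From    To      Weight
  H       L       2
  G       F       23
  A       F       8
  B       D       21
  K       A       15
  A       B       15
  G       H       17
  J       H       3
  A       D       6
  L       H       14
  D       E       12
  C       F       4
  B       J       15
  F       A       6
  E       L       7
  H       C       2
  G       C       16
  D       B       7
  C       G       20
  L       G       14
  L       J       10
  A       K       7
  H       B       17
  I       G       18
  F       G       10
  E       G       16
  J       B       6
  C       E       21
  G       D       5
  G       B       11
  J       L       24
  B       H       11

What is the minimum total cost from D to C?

20

Shortest distances from D:
D: 0
B: 7  (via D)
E: 12  (via D)
H: 18  (via B)
L: 19  (via E)
C: 20  (via H)
Shortest route: D–B–H–C = 20.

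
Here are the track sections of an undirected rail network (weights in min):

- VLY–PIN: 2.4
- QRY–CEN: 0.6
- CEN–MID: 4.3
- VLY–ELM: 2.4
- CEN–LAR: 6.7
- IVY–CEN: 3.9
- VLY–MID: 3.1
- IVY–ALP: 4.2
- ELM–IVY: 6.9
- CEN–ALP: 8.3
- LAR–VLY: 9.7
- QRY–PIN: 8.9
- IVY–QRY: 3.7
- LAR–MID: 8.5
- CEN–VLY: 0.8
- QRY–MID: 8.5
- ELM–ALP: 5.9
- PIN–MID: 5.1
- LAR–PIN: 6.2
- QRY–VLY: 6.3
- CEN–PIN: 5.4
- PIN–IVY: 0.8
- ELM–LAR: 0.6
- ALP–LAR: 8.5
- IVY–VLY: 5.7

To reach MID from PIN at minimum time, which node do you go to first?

MID

Compare a few routes:
PIN - IVY - CEN - VLY - MID: 0.8+3.9+0.8+3.1 = 8.6
PIN - VLY - CEN - MID: 2.4+0.8+4.3 = 7.5
PIN - MID: 5.1 = 5.1
PIN - VLY - MID: 2.4+3.1 = 5.5
The minimum is 5.1 min via PIN - MID.
So from PIN the first move is to MID.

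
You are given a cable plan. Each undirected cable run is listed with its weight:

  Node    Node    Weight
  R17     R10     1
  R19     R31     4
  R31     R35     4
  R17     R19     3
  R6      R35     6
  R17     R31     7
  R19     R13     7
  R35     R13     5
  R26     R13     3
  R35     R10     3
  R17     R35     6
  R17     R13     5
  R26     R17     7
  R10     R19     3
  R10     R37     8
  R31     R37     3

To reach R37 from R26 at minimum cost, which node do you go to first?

R13

Candidate routes:
R26 - R13 - R35 - R31 - R37: 3+5+4+3 = 15
R26 - R17 - R10 - R37: 7+1+8 = 16
The minimum is 15 via R26 - R13 - R35 - R31 - R37.
So from R26 the first move is to R13.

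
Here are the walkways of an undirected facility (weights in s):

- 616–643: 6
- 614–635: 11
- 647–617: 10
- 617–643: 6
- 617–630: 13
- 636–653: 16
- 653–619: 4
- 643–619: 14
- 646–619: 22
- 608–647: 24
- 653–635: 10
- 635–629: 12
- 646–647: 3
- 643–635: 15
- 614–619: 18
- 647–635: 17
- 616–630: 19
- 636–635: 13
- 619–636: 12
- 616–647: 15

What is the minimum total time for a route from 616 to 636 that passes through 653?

40 s

Shortest 616→653: 616 → 643 → 619 → 653 = 24
Shortest 653→636: 653 → 636 = 16
Total via 653: 24 + 16 = 40 s.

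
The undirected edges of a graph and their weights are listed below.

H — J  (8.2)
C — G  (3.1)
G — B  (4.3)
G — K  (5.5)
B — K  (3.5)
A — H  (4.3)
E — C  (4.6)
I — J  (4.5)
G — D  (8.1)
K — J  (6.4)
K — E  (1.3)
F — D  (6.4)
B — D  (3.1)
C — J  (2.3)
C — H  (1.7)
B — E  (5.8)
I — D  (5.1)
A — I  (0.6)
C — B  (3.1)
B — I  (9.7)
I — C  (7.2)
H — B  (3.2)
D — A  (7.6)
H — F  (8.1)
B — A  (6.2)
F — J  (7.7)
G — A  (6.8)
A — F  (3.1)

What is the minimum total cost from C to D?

Shortest distances from C:
C: 0
H: 1.7  (via C)
J: 2.3  (via C)
B: 3.1  (via C)
G: 3.1  (via C)
E: 4.6  (via C)
K: 5.9  (via E)
A: 6  (via H)
D: 6.2  (via B)
Shortest route: C–B–D = 6.2.

6.2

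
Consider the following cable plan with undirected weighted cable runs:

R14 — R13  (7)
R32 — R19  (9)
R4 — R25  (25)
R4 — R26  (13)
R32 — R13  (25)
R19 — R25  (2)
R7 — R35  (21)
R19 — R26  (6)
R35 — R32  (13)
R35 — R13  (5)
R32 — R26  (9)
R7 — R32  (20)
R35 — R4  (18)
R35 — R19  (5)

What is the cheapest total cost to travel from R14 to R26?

23

Shortest distances from R14:
R14: 0
R13: 7  (via R14)
R35: 12  (via R13)
R19: 17  (via R35)
R25: 19  (via R19)
R26: 23  (via R19)
Shortest route: R14–R13–R35–R19–R26 = 23.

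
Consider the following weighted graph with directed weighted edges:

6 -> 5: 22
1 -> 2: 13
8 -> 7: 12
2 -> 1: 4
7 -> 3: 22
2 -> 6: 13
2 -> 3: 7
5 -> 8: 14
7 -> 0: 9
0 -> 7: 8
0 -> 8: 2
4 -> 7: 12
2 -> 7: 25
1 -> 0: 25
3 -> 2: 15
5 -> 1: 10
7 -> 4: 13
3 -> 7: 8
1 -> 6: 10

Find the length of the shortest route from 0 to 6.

Candidate routes:
0–7–3–2–1–6: 8+22+15+4+10 = 59
0–8–7–3–2–1–6: 2+12+22+15+4+10 = 65
0–8–7–3–2–6: 2+12+22+15+13 = 64
0–7–3–2–6: 8+22+15+13 = 58
The minimum is 58 via 0–7–3–2–6.

58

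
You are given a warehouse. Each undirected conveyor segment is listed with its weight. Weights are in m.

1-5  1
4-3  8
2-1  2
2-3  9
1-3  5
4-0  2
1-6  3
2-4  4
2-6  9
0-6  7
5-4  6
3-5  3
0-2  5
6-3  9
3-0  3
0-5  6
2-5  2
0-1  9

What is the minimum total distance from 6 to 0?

Shortest distances from 6:
6: 0
1: 3  (via 6)
5: 4  (via 1)
2: 5  (via 1)
0: 7  (via 6)
Shortest route: 6 → 0 = 7 m.

7 m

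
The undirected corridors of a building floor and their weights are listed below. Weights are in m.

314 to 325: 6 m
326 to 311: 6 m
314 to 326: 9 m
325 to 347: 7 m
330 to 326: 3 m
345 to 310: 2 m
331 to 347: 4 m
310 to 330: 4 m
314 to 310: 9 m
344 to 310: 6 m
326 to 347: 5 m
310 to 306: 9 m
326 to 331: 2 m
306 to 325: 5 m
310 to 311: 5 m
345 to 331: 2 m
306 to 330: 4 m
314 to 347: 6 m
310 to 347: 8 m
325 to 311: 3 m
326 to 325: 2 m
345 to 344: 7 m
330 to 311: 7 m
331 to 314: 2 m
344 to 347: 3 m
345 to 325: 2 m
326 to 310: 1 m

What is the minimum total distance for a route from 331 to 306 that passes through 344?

Best 331 to 344: 331–347–344 costing 7
Best 344 to 306: 344–310–326–325–306 costing 14
Total via 344: 7 + 14 = 21 m.

21 m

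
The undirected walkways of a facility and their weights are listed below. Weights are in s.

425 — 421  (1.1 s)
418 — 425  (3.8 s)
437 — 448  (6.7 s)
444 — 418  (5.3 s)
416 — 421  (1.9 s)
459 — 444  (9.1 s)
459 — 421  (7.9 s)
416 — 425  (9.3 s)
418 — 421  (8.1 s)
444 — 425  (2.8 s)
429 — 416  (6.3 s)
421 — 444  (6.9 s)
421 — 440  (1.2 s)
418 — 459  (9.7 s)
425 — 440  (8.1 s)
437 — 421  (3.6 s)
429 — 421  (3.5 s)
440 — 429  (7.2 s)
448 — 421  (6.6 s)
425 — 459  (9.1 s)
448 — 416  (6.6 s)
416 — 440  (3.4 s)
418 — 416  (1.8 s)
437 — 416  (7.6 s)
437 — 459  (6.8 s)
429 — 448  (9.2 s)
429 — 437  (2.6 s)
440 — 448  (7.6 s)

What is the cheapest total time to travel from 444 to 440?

Candidate routes:
444 - 425 - 421 - 440: 2.8+1.1+1.2 = 5.1
444 - 421 - 440: 6.9+1.2 = 8.1
Cheapest is 444 - 425 - 421 - 440 at 5.1 s.

5.1 s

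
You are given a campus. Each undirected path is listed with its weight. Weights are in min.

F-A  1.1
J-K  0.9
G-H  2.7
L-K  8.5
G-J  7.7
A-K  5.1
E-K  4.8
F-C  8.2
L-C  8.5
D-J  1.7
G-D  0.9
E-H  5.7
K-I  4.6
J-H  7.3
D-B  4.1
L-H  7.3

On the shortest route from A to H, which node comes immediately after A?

K

Enumerating some paths:
A - K - J - H: 5.1+0.9+7.3 = 13.3
A - K - J - D - G - H: 5.1+0.9+1.7+0.9+2.7 = 11.3
A - K - E - H: 5.1+4.8+5.7 = 15.6
A - K - J - G - H: 5.1+0.9+7.7+2.7 = 16.4
Cheapest is A - K - J - D - G - H at 11.3 min.
So from A the first move is to K.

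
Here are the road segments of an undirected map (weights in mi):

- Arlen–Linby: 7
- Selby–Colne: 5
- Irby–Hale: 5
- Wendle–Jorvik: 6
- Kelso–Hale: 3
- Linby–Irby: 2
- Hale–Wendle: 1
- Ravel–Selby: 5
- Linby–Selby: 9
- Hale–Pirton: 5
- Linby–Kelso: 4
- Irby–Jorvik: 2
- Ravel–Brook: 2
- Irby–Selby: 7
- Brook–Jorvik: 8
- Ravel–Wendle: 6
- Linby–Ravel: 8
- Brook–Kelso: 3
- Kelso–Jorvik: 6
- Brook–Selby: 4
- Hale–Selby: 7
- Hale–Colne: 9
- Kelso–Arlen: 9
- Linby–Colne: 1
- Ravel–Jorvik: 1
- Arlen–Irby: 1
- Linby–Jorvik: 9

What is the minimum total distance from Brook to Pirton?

11 mi

Running Dijkstra from Brook:
Brook: 0
Ravel: 2  (via Brook)
Kelso: 3  (via Brook)
Jorvik: 3  (via Ravel)
Selby: 4  (via Brook)
Irby: 5  (via Jorvik)
Hale: 6  (via Kelso)
Arlen: 6  (via Irby)
Linby: 7  (via Kelso)
Wendle: 7  (via Hale)
Colne: 8  (via Linby)
Pirton: 11  (via Hale)
Shortest route: Brook → Kelso → Hale → Pirton = 11 mi.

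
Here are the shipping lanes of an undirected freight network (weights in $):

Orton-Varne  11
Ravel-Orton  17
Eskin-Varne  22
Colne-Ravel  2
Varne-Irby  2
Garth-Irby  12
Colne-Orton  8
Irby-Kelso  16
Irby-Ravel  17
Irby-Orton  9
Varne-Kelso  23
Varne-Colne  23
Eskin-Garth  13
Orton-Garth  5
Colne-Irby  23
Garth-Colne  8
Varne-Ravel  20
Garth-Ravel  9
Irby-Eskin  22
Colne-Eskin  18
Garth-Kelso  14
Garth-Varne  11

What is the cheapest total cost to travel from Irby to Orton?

Enumerating some paths:
Irby → Orton: 9 = 9
Irby → Varne → Garth → Orton: 2+11+5 = 18
Irby → Varne → Orton: 2+11 = 13
Irby → Garth → Orton: 12+5 = 17
The minimum is $9 via Irby → Orton.

$9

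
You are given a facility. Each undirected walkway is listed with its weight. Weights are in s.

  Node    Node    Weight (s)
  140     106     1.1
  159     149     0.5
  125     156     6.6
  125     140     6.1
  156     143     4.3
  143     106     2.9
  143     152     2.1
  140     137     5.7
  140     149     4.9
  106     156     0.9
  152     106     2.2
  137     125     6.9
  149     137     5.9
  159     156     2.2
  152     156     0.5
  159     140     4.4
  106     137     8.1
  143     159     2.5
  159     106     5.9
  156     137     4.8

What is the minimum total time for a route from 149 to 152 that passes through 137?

Best 149 to 137: 149–137 costing 5.9
Shortest 137→152: 137–156–152 = 5.3
Total via 137: 5.9 + 5.3 = 11.2 s.

11.2 s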